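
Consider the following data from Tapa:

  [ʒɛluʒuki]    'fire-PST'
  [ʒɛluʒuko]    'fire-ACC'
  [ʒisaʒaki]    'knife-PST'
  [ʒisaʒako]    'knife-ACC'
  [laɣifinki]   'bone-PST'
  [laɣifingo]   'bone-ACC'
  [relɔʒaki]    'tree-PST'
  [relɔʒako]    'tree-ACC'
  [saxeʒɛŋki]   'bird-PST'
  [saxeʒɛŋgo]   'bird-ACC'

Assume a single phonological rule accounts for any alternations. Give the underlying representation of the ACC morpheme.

/-go/

The ACC suffix surfaces as [-go] and [-ko], depending on the final segment of the stem.
The PST suffix, which begins with [k], is invariant after every stem; so [k] is not altered by any rule here.
The ACC suffix is therefore /-go/ underlyingly, with post-vocalic devoicing: voiced stops become voiceless after a vowel.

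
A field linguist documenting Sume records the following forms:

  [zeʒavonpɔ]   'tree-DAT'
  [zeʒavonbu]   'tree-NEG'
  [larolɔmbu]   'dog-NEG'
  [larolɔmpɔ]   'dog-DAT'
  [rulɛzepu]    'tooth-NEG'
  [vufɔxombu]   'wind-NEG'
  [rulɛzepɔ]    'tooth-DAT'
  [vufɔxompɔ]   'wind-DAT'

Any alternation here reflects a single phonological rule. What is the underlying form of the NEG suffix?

/-bu/

The NEG suffix surfaces as [-bu] and [-pu], depending on the final segment of the stem.
The DAT suffix, which begins with [p], is invariant after every stem; so [p] is not altered by any rule here.
So the underlying form is /-bu/, and voiced stops become voiceless after a vowel.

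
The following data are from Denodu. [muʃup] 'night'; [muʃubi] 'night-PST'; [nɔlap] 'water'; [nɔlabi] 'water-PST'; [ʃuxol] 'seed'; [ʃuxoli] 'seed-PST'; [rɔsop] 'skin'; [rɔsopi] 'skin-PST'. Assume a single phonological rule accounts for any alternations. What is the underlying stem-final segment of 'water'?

In [nɔlap] and [nɔlabi] the final segment of 'water' alternates: [p] ~ [b].
But 'skin' keeps [p] in both environments ([rɔsop], [rɔsopi]), so there is no rule changing /p/ to [b] before the PST suffix.
The alternation reflects word-final obstruent devoicing: voiced obstruents become voiceless word-finally. /b/ is underlying.

/b/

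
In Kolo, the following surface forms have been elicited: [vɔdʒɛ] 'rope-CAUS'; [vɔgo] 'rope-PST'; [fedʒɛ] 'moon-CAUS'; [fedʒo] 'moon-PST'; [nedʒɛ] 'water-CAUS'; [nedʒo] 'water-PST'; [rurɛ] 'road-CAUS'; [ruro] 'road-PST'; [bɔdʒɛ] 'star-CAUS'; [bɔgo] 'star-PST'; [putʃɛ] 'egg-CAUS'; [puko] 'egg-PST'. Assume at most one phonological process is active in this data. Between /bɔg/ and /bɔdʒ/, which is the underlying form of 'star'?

The root 'star' surfaces as [bɔdʒɛ] and [bɔgo], with a stem-final [dʒ] ~ [g] alternation.
If /dʒ/ were underlying and a rule turned it into [g] before the PST suffix, 'water' would also alternate; but it has [dʒ] in both [nedʒɛ] and [nedʒo].
The alternation reflects palatalization before a front vowel: /k/ and /g/ become palato-alveolar [tʃ] and [dʒ] before a front vowel. /g/ is underlying.

/bɔg/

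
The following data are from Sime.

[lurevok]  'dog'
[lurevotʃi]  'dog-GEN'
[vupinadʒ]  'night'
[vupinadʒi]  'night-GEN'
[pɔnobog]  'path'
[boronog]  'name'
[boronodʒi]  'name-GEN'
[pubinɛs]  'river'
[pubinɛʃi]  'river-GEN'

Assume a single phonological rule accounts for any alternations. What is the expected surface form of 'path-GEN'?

[pɔnobodʒi]

'name' shows [g] ~ [dʒ] at the end of the stem ([boronog] vs [boronodʒi]).
If /dʒ/ were underlying and a rule turned it into [g] in isolation, 'night' would also alternate; but it has [dʒ] in both [vupinadʒ] and [vupinadʒi].
The underlying segment must be /g/; /k/, /g/ and /s/ become palato-alveolar [tʃ], [dʒ] and [ʃ] before a front vowel, yielding [dʒ] there.
The one attested form of 'path', [pɔnobog], shows underlying /pɔnobog/. Applying the same rule before a front vowel gives [pɔnobodʒi].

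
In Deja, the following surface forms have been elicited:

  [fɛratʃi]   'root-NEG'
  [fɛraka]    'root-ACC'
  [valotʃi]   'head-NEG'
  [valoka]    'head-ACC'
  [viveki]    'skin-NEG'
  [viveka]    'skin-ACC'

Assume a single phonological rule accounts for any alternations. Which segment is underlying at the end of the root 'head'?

/tʃ/

'head' shows [tʃ] ~ [k] at the end of the stem ([valotʃi] vs [valoka]).
But 'skin' keeps [k] in both environments ([viveki], [viveka]), so there is no rule changing /k/ to [tʃ] before the NEG suffix.
The underlying segment must be /tʃ/; palato-alveolar /tʃ/ becomes [k] when no front vowel follows, yielding [k] there.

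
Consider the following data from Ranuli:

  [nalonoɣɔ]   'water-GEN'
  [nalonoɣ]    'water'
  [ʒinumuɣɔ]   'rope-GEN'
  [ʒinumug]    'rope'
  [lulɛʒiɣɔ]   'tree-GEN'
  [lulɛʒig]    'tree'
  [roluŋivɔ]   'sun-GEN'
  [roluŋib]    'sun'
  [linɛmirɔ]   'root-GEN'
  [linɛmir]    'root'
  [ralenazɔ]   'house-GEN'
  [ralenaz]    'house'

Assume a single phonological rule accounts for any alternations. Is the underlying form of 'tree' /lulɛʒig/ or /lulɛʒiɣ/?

'tree' shows [ɣ] ~ [g] at the end of the stem ([lulɛʒiɣɔ] vs [lulɛʒig]).
But 'water' keeps [ɣ] in both environments ([nalonoɣɔ], [nalonoɣ]), so there is no rule changing /ɣ/ to [g] in isolation.
Therefore /g/ is basic and [ɣ] is derived by intervocalic spirantization (voiced stops become fricatives between vowels).

/lulɛʒig/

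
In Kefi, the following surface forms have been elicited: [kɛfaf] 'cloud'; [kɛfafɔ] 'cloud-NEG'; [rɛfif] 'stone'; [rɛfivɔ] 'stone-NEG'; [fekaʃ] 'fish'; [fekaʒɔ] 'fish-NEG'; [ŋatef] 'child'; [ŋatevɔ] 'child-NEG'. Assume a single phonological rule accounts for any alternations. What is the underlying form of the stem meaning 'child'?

/ŋatev/

'child' shows [f] ~ [v] at the end of the stem ([ŋatef] vs [ŋatevɔ]).
But 'cloud' keeps [f] in both environments ([kɛfaf], [kɛfafɔ]), so there is no rule changing /f/ to [v] before the NEG suffix.
The underlying segment must be /v/; voiced obstruents become voiceless word-finally, yielding [f] there.
So 'child' = /ŋatev/.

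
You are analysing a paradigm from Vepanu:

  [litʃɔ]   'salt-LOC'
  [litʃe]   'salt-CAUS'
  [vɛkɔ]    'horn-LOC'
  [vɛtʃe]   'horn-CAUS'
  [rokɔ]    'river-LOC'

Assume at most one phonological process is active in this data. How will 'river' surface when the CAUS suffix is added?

[rotʃe]

In [vɛtʃe] and [vɛkɔ] the final segment of 'horn' alternates: [tʃ] ~ [k].
If /tʃ/ were underlying and a rule turned it into [k] before the LOC suffix, 'salt' would also alternate; but it has [tʃ] in both [litʃe] and [litʃɔ].
The alternation reflects palatalization before a front vowel: /k/ becomes palato-alveolar [tʃ] before a front vowel. /k/ is underlying.
From [rokɔ] the stem 'river' is /rok/; before a front vowel this yields [rotʃe].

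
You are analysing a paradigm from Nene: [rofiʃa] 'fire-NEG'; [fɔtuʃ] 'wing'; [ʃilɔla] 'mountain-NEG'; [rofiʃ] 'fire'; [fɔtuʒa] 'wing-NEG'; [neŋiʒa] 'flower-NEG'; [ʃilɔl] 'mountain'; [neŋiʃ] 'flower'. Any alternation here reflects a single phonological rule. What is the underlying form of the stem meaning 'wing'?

The stem for 'wing' ends in [ʃ] in [fɔtuʃ] but [ʒ] in [fɔtuʒa].
But 'fire' keeps [ʃ] in both environments ([rofiʃ], [rofiʃa]), so there is no rule changing /ʃ/ to [ʒ] before the NEG suffix.
The underlying segment must be /ʒ/; voiced obstruents become voiceless word-finally, yielding [ʃ] there.

/fɔtuʒ/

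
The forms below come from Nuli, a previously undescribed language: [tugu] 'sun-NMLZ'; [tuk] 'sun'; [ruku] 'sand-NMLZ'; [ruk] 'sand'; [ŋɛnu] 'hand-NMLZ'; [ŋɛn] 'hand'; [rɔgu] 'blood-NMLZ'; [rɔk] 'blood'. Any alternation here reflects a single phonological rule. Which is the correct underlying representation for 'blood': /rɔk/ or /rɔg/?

/rɔg/

The stem for 'blood' ends in [g] in [rɔgu] but [k] in [rɔk].
Compare 'sand', with invariant [k] in [ruku] and [ruk]: an analysis with underlying /k/ and a rule producing [g] before the NMLZ suffix would wrongly predict alternation here too.
The alternation reflects word-final obstruent devoicing: voiced obstruents become voiceless word-finally. /g/ is underlying.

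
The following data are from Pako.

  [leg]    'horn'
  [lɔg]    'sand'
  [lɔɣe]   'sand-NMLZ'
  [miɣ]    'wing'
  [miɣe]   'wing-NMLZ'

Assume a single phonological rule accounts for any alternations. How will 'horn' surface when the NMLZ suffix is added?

[leɣe]

In [lɔg] and [lɔɣe] the final segment of 'sand' alternates: [g] ~ [ɣ].
But 'wing' keeps [ɣ] in both environments ([miɣ], [miɣe]), so there is no rule changing /ɣ/ to [g] in isolation.
The alternation reflects intervocalic spirantization: voiced stops become fricatives between vowels. /g/ is underlying.
From [leg] the stem 'horn' is /leg/; between vowels this yields [leɣe].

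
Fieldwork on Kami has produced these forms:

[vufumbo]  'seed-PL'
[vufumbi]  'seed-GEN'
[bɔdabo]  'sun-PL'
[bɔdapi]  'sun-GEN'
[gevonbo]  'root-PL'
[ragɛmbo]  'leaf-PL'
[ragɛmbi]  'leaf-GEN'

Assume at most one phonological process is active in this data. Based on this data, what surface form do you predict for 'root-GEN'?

The GEN morpheme has two allomorphs, [-bi] and [-pi].
The PL suffix, which begins with [b], is invariant after every stem; so [b] is not altered by any rule here.
So the underlying form is /-pi/, and voiceless stops become voiced after a nasal.
After 'root', which ends in a nasal, the suffix surfaces as [-bi], giving [gevonbi].

[gevonbi]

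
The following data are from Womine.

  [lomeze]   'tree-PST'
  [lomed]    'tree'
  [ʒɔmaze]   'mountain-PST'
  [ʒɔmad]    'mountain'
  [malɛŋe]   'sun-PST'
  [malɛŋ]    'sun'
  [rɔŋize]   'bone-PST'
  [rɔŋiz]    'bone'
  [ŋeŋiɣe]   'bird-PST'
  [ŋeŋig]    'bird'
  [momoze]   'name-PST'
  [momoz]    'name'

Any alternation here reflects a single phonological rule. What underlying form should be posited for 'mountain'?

In [ʒɔmaze] and [ʒɔmad] the final segment of 'mountain' alternates: [z] ~ [d].
If /z/ were underlying and a rule turned it into [d] in isolation, 'bone' would also alternate; but it has [z] in both [rɔŋize] and [rɔŋiz].
Therefore /d/ is basic and [z] is derived by intervocalic spirantization (voiced stops become fricatives between vowels).

/ʒɔmad/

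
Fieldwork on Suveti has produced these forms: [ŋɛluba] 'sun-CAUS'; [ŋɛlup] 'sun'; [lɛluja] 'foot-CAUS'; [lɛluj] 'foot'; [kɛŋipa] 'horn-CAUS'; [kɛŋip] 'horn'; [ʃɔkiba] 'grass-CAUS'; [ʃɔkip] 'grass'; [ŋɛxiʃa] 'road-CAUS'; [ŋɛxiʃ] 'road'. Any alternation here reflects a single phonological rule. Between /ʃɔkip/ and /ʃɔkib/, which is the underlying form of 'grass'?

/ʃɔkib/

The root 'grass' surfaces as [ʃɔkiba] and [ʃɔkip], with a stem-final [b] ~ [p] alternation.
Compare 'horn', with invariant [p] in [kɛŋipa] and [kɛŋip]: an analysis with underlying /p/ and a rule producing [b] before the CAUS suffix would wrongly predict alternation here too.
The underlying segment must be /b/; voiced obstruents become voiceless word-finally, yielding [p] there.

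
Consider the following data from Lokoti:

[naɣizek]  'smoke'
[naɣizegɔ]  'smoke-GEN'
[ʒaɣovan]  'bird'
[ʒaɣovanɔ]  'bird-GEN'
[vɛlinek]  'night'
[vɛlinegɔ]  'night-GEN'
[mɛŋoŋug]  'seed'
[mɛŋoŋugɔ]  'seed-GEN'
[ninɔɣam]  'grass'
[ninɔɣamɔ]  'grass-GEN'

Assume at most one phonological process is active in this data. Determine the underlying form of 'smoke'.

/naɣizek/

'smoke' shows [k] ~ [g] at the end of the stem ([naɣizek] vs [naɣizegɔ]).
The stem 'seed' ([mɛŋoŋug], [mɛŋoŋugɔ]) shows [g] unchanged in both environments, so [g] cannot be basic with [k] derived in isolation.
Therefore /k/ is basic and [g] is derived by intervocalic voicing (voiceless stops become voiced between vowels).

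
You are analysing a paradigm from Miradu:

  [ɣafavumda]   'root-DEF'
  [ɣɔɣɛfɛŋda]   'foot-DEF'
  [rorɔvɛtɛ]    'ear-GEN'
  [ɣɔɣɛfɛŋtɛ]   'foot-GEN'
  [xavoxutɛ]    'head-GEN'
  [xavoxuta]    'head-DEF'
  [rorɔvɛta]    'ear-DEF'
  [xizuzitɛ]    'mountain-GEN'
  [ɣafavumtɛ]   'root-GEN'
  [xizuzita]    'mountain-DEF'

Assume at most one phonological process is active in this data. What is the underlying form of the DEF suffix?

/-da/

The DEF morpheme has two allomorphs, [-da] and [-ta].
The GEN suffix, which begins with [t], is invariant after every stem; so [t] is not altered by any rule here.
So the underlying form is /-da/, and voiced stops become voiceless after a vowel.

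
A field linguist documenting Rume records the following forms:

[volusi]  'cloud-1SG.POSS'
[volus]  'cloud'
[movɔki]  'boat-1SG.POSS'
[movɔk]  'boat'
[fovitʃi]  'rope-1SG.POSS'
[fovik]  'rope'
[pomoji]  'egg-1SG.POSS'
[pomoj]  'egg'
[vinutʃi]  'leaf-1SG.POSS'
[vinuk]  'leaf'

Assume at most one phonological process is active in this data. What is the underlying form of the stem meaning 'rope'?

The root 'rope' surfaces as [fovitʃi] and [fovik], with a stem-final [tʃ] ~ [k] alternation.
The stem 'boat' ([movɔki], [movɔk]) shows [k] unchanged in both environments, so [k] cannot be basic with [tʃ] derived before the 1SG.POSS suffix.
The underlying segment must be /tʃ/; palato-alveolar /tʃ/ becomes [k] when no front vowel follows, yielding [k] there.

/fovitʃ/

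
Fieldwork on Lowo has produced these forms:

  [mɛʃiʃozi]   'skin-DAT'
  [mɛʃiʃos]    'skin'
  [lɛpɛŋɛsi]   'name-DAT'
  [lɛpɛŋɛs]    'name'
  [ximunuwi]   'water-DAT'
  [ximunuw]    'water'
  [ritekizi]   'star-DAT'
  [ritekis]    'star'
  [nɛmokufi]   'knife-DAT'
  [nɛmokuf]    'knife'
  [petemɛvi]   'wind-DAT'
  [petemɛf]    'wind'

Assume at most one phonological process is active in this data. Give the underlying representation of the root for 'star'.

In [ritekizi] and [ritekis] the final segment of 'star' alternates: [z] ~ [s].
The stem 'name' ([lɛpɛŋɛsi], [lɛpɛŋɛs]) shows [s] unchanged in both environments, so [s] cannot be basic with [z] derived before the DAT suffix.
Therefore /z/ is basic and [s] is derived by word-final obstruent devoicing (voiced obstruents become voiceless word-finally).
The underlying form of 'star' is therefore /ritekiz/.

/ritekiz/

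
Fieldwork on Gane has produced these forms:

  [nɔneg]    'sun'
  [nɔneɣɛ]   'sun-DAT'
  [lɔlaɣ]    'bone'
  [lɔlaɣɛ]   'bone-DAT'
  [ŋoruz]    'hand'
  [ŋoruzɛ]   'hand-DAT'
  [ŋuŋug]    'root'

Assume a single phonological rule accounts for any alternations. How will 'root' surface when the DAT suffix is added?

'sun' shows [g] ~ [ɣ] at the end of the stem ([nɔneg] vs [nɔneɣɛ]).
The stem 'bone' ([lɔlaɣ], [lɔlaɣɛ]) shows [ɣ] unchanged in both environments, so [ɣ] cannot be basic with [g] derived in isolation.
Therefore /g/ is basic and [ɣ] is derived by intervocalic spirantization (voiced stops become fricatives between vowels).
The one attested form of 'root', [ŋuŋug], shows underlying /ŋuŋug/. Applying the same rule between vowels gives [ŋuŋuɣɛ].

[ŋuŋuɣɛ]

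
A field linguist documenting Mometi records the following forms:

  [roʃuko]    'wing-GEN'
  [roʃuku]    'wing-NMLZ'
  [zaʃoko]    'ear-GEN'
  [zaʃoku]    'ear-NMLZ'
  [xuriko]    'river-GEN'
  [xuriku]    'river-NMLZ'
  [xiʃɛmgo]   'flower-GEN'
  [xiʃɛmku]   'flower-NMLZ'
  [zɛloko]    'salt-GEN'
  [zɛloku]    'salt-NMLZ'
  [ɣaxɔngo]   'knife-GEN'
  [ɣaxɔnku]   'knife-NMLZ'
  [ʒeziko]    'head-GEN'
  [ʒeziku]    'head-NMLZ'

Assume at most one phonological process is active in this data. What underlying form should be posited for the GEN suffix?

/-go/

The GEN morpheme has two allomorphs, [-go] and [-ko].
The NMLZ suffix, which begins with [k], is invariant after every stem; so [k] is not altered by any rule here.
So the underlying form is /-go/, and voiced stops become voiceless after a vowel.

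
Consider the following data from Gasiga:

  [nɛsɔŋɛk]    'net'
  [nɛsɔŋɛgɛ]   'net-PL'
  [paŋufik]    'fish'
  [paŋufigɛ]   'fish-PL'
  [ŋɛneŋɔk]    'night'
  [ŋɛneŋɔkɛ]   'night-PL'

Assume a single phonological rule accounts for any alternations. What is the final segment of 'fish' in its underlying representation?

/g/

In [paŋufik] and [paŋufigɛ] the final segment of 'fish' alternates: [k] ~ [g].
Compare 'night', with invariant [k] in [ŋɛneŋɔk] and [ŋɛneŋɔkɛ]: an analysis with underlying /k/ and a rule producing [g] before the PL suffix would wrongly predict alternation here too.
Therefore /g/ is basic and [k] is derived by word-final obstruent devoicing (voiced obstruents become voiceless word-finally).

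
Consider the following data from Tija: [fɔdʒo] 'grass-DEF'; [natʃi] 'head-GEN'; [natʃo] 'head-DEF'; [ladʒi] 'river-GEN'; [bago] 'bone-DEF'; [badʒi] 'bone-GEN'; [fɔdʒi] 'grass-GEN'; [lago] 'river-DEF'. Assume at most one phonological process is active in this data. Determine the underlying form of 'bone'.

'bone' shows [g] ~ [dʒ] at the end of the stem ([bago] vs [badʒi]).
If /dʒ/ were underlying and a rule turned it into [g] before the DEF suffix, 'grass' would also alternate; but it has [dʒ] in both [fɔdʒo] and [fɔdʒi].
The underlying segment must be /g/; /g/ becomes palato-alveolar [dʒ] before a front vowel, yielding [dʒ] there.

/bag/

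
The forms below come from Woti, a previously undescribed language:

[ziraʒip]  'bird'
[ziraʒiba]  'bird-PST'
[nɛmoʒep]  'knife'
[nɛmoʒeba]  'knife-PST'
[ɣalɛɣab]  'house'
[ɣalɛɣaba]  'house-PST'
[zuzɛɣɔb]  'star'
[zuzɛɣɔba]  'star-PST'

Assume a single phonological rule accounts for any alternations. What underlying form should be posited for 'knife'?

/nɛmoʒep/

The stem for 'knife' ends in [p] in [nɛmoʒep] but [b] in [nɛmoʒeba].
The stem 'star' ([zuzɛɣɔb], [zuzɛɣɔba]) shows [b] unchanged in both environments, so [b] cannot be basic with [p] derived in isolation.
Therefore /p/ is basic and [b] is derived by intervocalic voicing (voiceless stops become voiced between vowels).
The underlying form of 'knife' is therefore /nɛmoʒep/.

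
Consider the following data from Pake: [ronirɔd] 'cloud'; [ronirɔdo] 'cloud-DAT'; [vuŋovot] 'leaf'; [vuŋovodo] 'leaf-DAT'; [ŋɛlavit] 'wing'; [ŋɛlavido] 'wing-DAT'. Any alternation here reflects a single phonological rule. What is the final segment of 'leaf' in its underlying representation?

'leaf' shows [t] ~ [d] at the end of the stem ([vuŋovot] vs [vuŋovodo]).
The stem 'cloud' ([ronirɔd], [ronirɔdo]) shows [d] unchanged in both environments, so [d] cannot be basic with [t] derived in isolation.
The underlying segment must be /t/; voiceless stops become voiced between vowels, yielding [d] there.

/t/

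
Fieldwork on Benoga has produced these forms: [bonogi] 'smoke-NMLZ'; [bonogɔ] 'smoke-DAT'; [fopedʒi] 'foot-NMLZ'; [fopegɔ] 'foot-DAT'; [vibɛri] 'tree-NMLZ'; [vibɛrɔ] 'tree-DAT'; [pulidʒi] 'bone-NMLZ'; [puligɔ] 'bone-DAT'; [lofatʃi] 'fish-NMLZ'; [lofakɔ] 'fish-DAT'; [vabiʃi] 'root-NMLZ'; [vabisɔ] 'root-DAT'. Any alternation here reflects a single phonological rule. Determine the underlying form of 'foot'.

/fopedʒ/

The root 'foot' surfaces as [fopedʒi] and [fopegɔ], with a stem-final [dʒ] ~ [g] alternation.
If /g/ were underlying and a rule turned it into [dʒ] before the NMLZ suffix, 'smoke' would also alternate; but it has [g] in both [bonogi] and [bonogɔ].
Therefore /dʒ/ is basic and [g] is derived by depalatalization (palato-alveolar /tʃ/, /dʒ/ and /ʃ/ become [k], [g] and [s] when no front vowel follows).
Hence 'foot' is /fopedʒ/ underlyingly.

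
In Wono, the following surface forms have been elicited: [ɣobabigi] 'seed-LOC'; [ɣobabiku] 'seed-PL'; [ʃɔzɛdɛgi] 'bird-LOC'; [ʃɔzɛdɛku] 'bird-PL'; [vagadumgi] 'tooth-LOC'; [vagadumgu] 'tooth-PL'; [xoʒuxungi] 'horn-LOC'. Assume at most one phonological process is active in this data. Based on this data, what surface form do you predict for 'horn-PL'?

The PL morpheme has two allomorphs, [-gu] and [-ku].
By contrast the LOC suffix keeps its initial [g] throughout — that segment must be underlying.
The PL suffix is therefore /-ku/ underlyingly, with post-nasal voicing: voiceless stops become voiced after a nasal.
After 'horn', which ends in a nasal, the suffix surfaces as [-gu], giving [xoʒuxungu].

[xoʒuxungu]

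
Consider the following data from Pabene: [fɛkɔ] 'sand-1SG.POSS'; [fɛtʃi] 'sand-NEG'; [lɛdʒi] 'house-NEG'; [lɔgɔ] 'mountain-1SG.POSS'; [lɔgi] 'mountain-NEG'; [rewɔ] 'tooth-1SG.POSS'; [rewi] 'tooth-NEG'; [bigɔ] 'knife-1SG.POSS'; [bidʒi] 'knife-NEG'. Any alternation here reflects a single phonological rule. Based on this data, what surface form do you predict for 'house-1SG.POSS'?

[lɛgɔ]

In [bigɔ] and [bidʒi] the final segment of 'knife' alternates: [g] ~ [dʒ].
If /g/ were underlying and a rule turned it into [dʒ] before the NEG suffix, 'mountain' would also alternate; but it has [g] in both [lɔgɔ] and [lɔgi].
The underlying segment must be /dʒ/; palato-alveolar /tʃ/ and /dʒ/ become [k] and [g] when no front vowel follows, yielding [g] there.
The one attested form of 'house', [lɛdʒi], shows underlying /lɛdʒ/. Applying the same rule when no front vowel follows gives [lɛgɔ].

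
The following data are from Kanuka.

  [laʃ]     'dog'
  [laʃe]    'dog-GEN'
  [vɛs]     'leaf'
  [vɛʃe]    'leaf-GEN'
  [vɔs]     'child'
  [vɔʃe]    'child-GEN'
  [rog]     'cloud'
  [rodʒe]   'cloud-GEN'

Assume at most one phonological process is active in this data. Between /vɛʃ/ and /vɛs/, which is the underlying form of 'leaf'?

/vɛs/

The stem for 'leaf' ends in [s] in [vɛs] but [ʃ] in [vɛʃe].
Compare 'dog', with invariant [ʃ] in [laʃ] and [laʃe]: an analysis with underlying /ʃ/ and a rule producing [s] in isolation would wrongly predict alternation here too.
The alternation reflects palatalization before a front vowel: /g/ and /s/ become palato-alveolar [dʒ] and [ʃ] before a front vowel. /s/ is underlying.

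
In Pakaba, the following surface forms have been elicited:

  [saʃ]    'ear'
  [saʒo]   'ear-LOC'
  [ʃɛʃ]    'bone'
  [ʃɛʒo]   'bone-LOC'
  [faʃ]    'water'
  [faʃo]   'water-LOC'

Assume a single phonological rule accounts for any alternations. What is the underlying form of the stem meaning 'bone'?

/ʃɛʒ/

In [ʃɛʃ] and [ʃɛʒo] the final segment of 'bone' alternates: [ʃ] ~ [ʒ].
If /ʃ/ were underlying and a rule turned it into [ʒ] before the LOC suffix, 'water' would also alternate; but it has [ʃ] in both [faʃ] and [faʃo].
The underlying segment must be /ʒ/; voiced obstruents become voiceless word-finally, yielding [ʃ] there.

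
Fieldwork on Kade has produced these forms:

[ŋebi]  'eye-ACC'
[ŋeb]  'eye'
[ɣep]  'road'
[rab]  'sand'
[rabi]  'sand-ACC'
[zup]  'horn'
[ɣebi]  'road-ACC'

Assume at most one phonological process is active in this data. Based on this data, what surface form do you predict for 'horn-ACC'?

The stem for 'road' ends in [p] in [ɣep] but [b] in [ɣebi].
Compare 'eye', with invariant [b] in [ŋeb] and [ŋebi]: an analysis with underlying /b/ and a rule producing [p] in isolation would wrongly predict alternation here too.
Therefore /p/ is basic and [b] is derived by intervocalic voicing (voiceless stops become voiced between vowels).
The one attested form of 'horn', [zup], shows underlying /zup/. Applying the same rule between vowels gives [zubi].

[zubi]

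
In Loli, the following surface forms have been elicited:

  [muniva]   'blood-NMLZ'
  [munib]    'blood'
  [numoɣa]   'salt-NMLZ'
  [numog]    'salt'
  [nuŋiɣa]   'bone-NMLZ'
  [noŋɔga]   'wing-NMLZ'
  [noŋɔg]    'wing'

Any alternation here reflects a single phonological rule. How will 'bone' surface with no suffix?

[nuŋig]

The root 'salt' surfaces as [numoɣa] and [numog], with a stem-final [ɣ] ~ [g] alternation.
The stem 'wing' ([noŋɔga], [noŋɔg]) shows [g] unchanged in both environments, so [g] cannot be basic with [ɣ] derived before the NMLZ suffix.
The underlying segment must be /ɣ/; voiced fricatives become stops word-finally, yielding [g] there.
The one attested form of 'bone', [nuŋiɣa], shows underlying /nuŋiɣ/. Applying the same rule word-finally gives [nuŋig].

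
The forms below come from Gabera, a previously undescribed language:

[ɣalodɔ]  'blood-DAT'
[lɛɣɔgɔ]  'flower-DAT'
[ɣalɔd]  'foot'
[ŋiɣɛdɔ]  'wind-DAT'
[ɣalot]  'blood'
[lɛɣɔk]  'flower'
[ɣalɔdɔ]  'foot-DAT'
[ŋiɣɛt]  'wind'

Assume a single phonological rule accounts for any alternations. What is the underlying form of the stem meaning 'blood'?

In [ɣalot] and [ɣalodɔ] the final segment of 'blood' alternates: [t] ~ [d].
Compare 'foot', with invariant [d] in [ɣalɔd] and [ɣalɔdɔ]: an analysis with underlying /d/ and a rule producing [t] in isolation would wrongly predict alternation here too.
The underlying segment must be /t/; voiceless stops become voiced between vowels, yielding [d] there.
So 'blood' = /ɣalot/.

/ɣalot/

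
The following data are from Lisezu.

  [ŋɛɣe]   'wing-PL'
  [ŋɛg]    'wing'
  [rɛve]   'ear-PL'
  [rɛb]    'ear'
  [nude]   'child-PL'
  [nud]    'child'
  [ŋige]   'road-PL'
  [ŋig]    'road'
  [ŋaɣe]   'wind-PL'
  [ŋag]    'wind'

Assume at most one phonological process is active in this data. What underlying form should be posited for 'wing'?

In [ŋɛɣe] and [ŋɛg] the final segment of 'wing' alternates: [ɣ] ~ [g].
If /g/ were underlying and a rule turned it into [ɣ] before the PL suffix, 'road' would also alternate; but it has [g] in both [ŋige] and [ŋig].
The alternation reflects word-final hardening: voiced fricatives become stops word-finally. /ɣ/ is underlying.
The underlying form of 'wing' is therefore /ŋɛɣ/.

/ŋɛɣ/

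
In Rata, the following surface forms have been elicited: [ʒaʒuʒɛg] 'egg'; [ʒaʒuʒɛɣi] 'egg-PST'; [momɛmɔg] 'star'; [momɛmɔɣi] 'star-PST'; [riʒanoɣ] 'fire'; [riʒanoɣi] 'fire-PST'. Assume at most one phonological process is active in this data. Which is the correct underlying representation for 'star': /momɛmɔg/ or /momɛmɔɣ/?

/momɛmɔg/

The stem for 'star' ends in [g] in [momɛmɔg] but [ɣ] in [momɛmɔɣi].
Compare 'fire', with invariant [ɣ] in [riʒanoɣ] and [riʒanoɣi]: an analysis with underlying /ɣ/ and a rule producing [g] in isolation would wrongly predict alternation here too.
The underlying segment must be /g/; voiced stops become fricatives between vowels, yielding [ɣ] there.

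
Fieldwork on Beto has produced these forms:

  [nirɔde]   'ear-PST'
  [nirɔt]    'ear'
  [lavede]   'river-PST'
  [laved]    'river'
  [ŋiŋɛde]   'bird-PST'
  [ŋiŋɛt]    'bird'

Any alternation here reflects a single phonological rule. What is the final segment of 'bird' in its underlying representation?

/t/

In [ŋiŋɛde] and [ŋiŋɛt] the final segment of 'bird' alternates: [d] ~ [t].
The stem 'river' ([lavede], [laved]) shows [d] unchanged in both environments, so [d] cannot be basic with [t] derived in isolation.
The underlying segment must be /t/; voiceless stops become voiced between vowels, yielding [d] there.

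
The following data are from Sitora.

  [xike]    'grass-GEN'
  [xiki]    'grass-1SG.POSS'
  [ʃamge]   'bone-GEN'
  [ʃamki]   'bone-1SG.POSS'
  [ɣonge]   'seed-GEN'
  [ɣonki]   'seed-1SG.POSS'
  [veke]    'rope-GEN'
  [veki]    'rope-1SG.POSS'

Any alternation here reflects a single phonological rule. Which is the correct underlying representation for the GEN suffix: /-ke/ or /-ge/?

/-ge/

The GEN morpheme has two allomorphs, [-ge] and [-ke].
The 1SG.POSS suffix, which begins with [k], is invariant after every stem; so [k] is not altered by any rule here.
The GEN suffix is therefore /-ge/ underlyingly, with post-vocalic devoicing: voiced stops become voiceless after a vowel.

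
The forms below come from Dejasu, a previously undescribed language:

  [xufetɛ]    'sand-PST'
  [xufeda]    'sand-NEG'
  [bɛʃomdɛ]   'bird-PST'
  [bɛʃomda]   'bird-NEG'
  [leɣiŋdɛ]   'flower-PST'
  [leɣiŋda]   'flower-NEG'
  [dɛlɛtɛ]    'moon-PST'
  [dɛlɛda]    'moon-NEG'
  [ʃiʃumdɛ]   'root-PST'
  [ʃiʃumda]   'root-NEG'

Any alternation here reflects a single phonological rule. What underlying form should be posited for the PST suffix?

/-tɛ/

The PST morpheme has two allomorphs, [-dɛ] and [-tɛ].
By contrast the NEG suffix keeps its initial [d] throughout — that segment must be underlying.
The PST suffix is therefore /-tɛ/ underlyingly, with post-nasal voicing: voiceless stops become voiced after a nasal.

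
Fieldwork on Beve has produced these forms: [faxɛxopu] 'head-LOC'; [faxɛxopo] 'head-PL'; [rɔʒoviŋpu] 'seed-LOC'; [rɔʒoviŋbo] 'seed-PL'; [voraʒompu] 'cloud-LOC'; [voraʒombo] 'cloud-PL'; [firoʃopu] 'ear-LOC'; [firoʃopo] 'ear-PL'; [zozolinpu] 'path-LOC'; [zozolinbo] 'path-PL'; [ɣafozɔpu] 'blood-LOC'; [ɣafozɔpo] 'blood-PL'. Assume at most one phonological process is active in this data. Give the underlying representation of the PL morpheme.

/-bo/

The PL morpheme has two allomorphs, [-bo] and [-po].
By contrast the LOC suffix keeps its initial [p] throughout — that segment must be underlying.
The PL suffix is therefore /-bo/ underlyingly, with post-vocalic devoicing: voiced stops become voiceless after a vowel.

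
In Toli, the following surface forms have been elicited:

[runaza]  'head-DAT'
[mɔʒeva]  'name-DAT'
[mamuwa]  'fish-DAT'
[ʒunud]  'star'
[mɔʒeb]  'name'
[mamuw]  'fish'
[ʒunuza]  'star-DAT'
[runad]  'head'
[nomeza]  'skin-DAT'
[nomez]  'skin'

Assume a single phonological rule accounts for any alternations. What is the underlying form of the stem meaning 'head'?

The root 'head' surfaces as [runaza] and [runad], with a stem-final [z] ~ [d] alternation.
The stem 'skin' ([nomeza], [nomez]) shows [z] unchanged in both environments, so [z] cannot be basic with [d] derived in isolation.
Therefore /d/ is basic and [z] is derived by intervocalic spirantization (voiced stops become fricatives between vowels).
The underlying form of 'head' is therefore /runad/.

/runad/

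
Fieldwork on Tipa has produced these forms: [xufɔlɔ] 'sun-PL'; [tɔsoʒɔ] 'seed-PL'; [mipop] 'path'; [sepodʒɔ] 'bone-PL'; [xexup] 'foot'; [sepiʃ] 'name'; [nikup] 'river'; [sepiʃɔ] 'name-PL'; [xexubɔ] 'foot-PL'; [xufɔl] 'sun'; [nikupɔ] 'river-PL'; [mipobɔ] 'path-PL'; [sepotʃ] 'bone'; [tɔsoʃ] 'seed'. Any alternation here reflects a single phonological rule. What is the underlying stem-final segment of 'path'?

The stem for 'path' ends in [p] in [mipop] but [b] in [mipobɔ].
If /p/ were underlying and a rule turned it into [b] before the PL suffix, 'river' would also alternate; but it has [p] in both [nikup] and [nikupɔ].
Therefore /b/ is basic and [p] is derived by word-final obstruent devoicing (voiced obstruents become voiceless word-finally).

/b/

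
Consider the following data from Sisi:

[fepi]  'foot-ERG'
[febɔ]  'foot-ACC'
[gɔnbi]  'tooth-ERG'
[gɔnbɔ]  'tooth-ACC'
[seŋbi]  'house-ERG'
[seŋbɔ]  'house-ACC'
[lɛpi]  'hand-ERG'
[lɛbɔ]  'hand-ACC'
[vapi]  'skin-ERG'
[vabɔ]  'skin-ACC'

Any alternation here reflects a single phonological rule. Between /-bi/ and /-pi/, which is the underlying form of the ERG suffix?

/-pi/

The ERG morpheme has two allomorphs, [-bi] and [-pi].
The ACC suffix, which begins with [b], is invariant after every stem; so [b] is not altered by any rule here.
The ERG suffix is therefore /-pi/ underlyingly, with post-nasal voicing: voiceless stops become voiced after a nasal.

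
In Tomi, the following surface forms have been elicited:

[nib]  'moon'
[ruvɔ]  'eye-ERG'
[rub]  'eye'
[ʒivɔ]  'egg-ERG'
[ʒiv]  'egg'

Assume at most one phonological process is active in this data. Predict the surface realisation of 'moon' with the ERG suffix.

In [ruvɔ] and [rub] the final segment of 'eye' alternates: [v] ~ [b].
But 'egg' keeps [v] in both environments ([ʒivɔ], [ʒiv]), so there is no rule changing /v/ to [b] in isolation.
So /b/ is underlying, and a rule of intervocalic spirantization — voiced stops become fricatives between vowels — gives [v].
From [nib] the stem 'moon' is /nib/; between vowels this yields [nivɔ].

[nivɔ]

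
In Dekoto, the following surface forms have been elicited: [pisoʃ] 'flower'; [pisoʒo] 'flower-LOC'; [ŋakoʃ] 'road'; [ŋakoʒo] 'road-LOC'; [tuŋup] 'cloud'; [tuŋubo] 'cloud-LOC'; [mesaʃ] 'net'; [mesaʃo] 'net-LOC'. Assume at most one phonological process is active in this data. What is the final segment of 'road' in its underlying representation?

/ʒ/

'road' shows [ʃ] ~ [ʒ] at the end of the stem ([ŋakoʃ] vs [ŋakoʒo]).
Compare 'net', with invariant [ʃ] in [mesaʃ] and [mesaʃo]: an analysis with underlying /ʃ/ and a rule producing [ʒ] before the LOC suffix would wrongly predict alternation here too.
The alternation reflects word-final obstruent devoicing: voiced obstruents become voiceless word-finally. /ʒ/ is underlying.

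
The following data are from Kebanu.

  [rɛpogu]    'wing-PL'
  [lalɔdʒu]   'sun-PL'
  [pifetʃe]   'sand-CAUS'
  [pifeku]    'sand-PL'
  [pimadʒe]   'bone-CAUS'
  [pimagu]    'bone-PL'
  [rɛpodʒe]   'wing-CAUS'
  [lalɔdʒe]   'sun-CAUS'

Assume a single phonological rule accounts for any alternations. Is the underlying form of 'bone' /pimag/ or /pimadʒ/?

'bone' shows [g] ~ [dʒ] at the end of the stem ([pimagu] vs [pimadʒe]).
If /dʒ/ were underlying and a rule turned it into [g] before the PL suffix, 'sun' would also alternate; but it has [dʒ] in both [lalɔdʒu] and [lalɔdʒe].
The underlying segment must be /g/; /k/ and /g/ become palato-alveolar [tʃ] and [dʒ] before a front vowel, yielding [dʒ] there.

/pimag/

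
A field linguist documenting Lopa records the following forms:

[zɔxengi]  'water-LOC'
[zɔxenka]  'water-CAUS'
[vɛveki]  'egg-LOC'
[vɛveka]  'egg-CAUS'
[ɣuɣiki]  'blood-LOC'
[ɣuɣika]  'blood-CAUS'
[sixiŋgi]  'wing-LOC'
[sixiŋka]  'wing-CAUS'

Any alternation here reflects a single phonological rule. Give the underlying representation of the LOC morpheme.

The LOC suffix surfaces as [-gi] and [-ki], depending on the final segment of the stem.
The CAUS suffix, which begins with [k], is invariant after every stem; so [k] is not altered by any rule here.
The LOC suffix is therefore /-gi/ underlyingly, with post-vocalic devoicing: voiced stops become voiceless after a vowel.

/-gi/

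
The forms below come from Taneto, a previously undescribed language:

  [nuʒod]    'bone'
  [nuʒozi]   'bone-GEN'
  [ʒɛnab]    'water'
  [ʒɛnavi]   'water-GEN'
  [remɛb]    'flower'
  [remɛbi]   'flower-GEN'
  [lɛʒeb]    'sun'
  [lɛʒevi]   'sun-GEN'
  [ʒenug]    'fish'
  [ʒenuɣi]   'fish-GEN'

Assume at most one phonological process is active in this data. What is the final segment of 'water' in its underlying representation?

/v/

'water' shows [b] ~ [v] at the end of the stem ([ʒɛnab] vs [ʒɛnavi]).
But 'flower' keeps [b] in both environments ([remɛb], [remɛbi]), so there is no rule changing /b/ to [v] before the GEN suffix.
The underlying segment must be /v/; voiced fricatives become stops word-finally, yielding [b] there.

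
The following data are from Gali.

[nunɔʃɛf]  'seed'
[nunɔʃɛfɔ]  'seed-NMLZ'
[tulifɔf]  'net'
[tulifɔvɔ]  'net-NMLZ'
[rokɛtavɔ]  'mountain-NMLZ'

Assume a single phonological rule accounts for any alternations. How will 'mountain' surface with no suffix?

[rokɛtaf]

'net' shows [v] ~ [f] at the end of the stem ([tulifɔvɔ] vs [tulifɔf]).
Compare 'seed', with invariant [f] in [nunɔʃɛfɔ] and [nunɔʃɛf]: an analysis with underlying /f/ and a rule producing [v] before the NMLZ suffix would wrongly predict alternation here too.
The alternation reflects word-final obstruent devoicing: voiced obstruents become voiceless word-finally. /v/ is underlying.
From [rokɛtavɔ] the stem 'mountain' is /rokɛtav/; word-finally this yields [rokɛtaf].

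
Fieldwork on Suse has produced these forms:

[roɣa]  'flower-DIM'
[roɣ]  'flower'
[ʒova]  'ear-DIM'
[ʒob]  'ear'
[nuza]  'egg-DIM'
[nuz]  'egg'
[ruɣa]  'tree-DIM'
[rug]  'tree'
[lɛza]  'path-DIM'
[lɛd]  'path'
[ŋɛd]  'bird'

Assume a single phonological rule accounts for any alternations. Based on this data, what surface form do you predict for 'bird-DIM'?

[ŋɛza]

The stem for 'path' ends in [z] in [lɛza] but [d] in [lɛd].
The stem 'egg' ([nuza], [nuz]) shows [z] unchanged in both environments, so [z] cannot be basic with [d] derived in isolation.
Therefore /d/ is basic and [z] is derived by intervocalic spirantization (voiced stops become fricatives between vowels).
The one attested form of 'bird', [ŋɛd], shows underlying /ŋɛd/. Applying the same rule between vowels gives [ŋɛza].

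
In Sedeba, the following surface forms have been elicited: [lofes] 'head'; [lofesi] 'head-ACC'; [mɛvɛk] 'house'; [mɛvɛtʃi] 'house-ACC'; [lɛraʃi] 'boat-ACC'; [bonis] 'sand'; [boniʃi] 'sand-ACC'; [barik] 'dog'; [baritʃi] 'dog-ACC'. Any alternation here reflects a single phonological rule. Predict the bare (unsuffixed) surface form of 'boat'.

In [bonis] and [boniʃi] the final segment of 'sand' alternates: [s] ~ [ʃ].
The stem 'head' ([lofes], [lofesi]) shows [s] unchanged in both environments, so [s] cannot be basic with [ʃ] derived before the ACC suffix.
So /ʃ/ is underlying, and a rule of depalatalization — palato-alveolar /tʃ/ and /ʃ/ become [k] and [s] when no front vowel follows — gives [s].
From [lɛraʃi] the stem 'boat' is /lɛraʃ/; when no front vowel follows this yields [lɛras].

[lɛras]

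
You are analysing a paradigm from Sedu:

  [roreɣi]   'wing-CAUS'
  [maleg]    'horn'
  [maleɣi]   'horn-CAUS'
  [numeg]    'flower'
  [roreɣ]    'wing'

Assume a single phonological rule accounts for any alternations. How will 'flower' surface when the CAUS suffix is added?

'horn' shows [ɣ] ~ [g] at the end of the stem ([maleɣi] vs [maleg]).
But 'wing' keeps [ɣ] in both environments ([roreɣi], [roreɣ]), so there is no rule changing /ɣ/ to [g] in isolation.
Therefore /g/ is basic and [ɣ] is derived by intervocalic spirantization (voiced stops become fricatives between vowels).
The one attested form of 'flower', [numeg], shows underlying /numeg/. Applying the same rule between vowels gives [numeɣi].

[numeɣi]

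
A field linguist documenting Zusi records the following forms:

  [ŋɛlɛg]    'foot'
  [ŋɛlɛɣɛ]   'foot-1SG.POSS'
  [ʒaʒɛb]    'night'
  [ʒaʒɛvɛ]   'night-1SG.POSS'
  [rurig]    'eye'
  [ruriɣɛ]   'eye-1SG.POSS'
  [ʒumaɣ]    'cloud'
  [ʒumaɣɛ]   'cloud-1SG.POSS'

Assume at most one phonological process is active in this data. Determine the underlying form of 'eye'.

The stem for 'eye' ends in [g] in [rurig] but [ɣ] in [ruriɣɛ].
But 'cloud' keeps [ɣ] in both environments ([ʒumaɣ], [ʒumaɣɛ]), so there is no rule changing /ɣ/ to [g] in isolation.
Therefore /g/ is basic and [ɣ] is derived by intervocalic spirantization (voiced stops become fricatives between vowels).

/rurig/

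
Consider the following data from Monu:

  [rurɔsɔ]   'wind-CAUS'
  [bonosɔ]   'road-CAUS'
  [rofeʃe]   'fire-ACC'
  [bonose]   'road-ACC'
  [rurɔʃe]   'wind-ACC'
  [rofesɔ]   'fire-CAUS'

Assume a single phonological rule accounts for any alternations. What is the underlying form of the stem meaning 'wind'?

/rurɔʃ/

The root 'wind' surfaces as [rurɔʃe] and [rurɔsɔ], with a stem-final [ʃ] ~ [s] alternation.
The stem 'road' ([bonose], [bonosɔ]) shows [s] unchanged in both environments, so [s] cannot be basic with [ʃ] derived before the ACC suffix.
The alternation reflects depalatalization: palato-alveolar /ʃ/ becomes [s] when no front vowel follows. /ʃ/ is underlying.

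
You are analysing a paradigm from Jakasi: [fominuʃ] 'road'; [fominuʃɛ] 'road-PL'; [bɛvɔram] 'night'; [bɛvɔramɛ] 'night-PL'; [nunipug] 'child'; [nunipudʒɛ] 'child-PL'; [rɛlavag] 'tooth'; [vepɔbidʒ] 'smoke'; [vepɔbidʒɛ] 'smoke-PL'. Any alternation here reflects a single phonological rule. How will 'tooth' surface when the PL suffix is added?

The root 'child' surfaces as [nunipug] and [nunipudʒɛ], with a stem-final [g] ~ [dʒ] alternation.
But 'smoke' keeps [dʒ] in both environments ([vepɔbidʒ], [vepɔbidʒɛ]), so there is no rule changing /dʒ/ to [g] in isolation.
The alternation reflects palatalization before a front vowel: /g/ becomes palato-alveolar [dʒ] before a front vowel. /g/ is underlying.
The one attested form of 'tooth', [rɛlavag], shows underlying /rɛlavag/. Applying the same rule before a front vowel gives [rɛlavadʒɛ].

[rɛlavadʒɛ]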